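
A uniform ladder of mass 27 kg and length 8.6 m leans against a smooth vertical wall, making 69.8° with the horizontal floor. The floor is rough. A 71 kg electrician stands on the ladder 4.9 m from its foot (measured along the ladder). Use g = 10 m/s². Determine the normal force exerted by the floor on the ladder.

ΣF_y = 0: N_floor = 27×10 + 71×10 = 980 N.

N_floor ≈ 980 N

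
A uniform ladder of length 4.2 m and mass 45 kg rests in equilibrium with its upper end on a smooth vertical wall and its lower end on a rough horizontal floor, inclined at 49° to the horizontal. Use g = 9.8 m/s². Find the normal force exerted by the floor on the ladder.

ΣF_y = 0: N_floor = 45×9.8 = 441 N.

N_floor ≈ 441 N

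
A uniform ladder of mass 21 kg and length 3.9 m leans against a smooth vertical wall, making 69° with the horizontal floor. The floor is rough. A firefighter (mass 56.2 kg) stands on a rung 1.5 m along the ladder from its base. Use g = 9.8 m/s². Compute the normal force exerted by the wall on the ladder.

N_wall ≈ 121 N

Torques about the foot: N_wall · 3.9 sin 69° = 21×9.8×1.95 cos 69° + 56.2×9.8×1.5 cos 69° → N_wall = 120.81 N.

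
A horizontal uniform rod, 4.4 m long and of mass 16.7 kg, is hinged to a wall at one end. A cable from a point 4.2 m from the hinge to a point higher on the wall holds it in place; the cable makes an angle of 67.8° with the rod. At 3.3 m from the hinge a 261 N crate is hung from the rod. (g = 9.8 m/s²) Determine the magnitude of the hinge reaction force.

Take torques about the hinge: T sin 67.8° · 4.2 = 16.7×9.8×2.2 + 261×3.3 = 1221.4 N·m.
So T = 1221.4 / (0.9259 × 4.2) = 314.08 N.
ΣF_x = 0: H_x = T cos 67.8° = 118.67 N.
ΣF_y = 0: H_y = (16.7×9.8 + 261) − T sin 67.8° = 424.66 − 290.8 = 133.86 N.
|H| = √(H_x² + H_y²) = √((118.67)² + (133.86)²) = 178.89 N.

|H| ≈ 179 N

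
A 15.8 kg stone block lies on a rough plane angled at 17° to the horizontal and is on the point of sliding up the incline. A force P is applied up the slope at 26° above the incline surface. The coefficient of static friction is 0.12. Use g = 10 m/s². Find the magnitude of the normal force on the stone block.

N ≈ 121 N

On the verge of sliding up the incline, friction equals μN and acts down the slope.
Perpendicular: N + P sin 26° = W cos 17° = 151.1 N.
Along incline: P cos 26° = W sin 17° + μN  with W sin 17° = 46.19 N.
Solving the pair for P and N: P = 67.61 N, N = 121.5 N (and f = μN = 14.57 N).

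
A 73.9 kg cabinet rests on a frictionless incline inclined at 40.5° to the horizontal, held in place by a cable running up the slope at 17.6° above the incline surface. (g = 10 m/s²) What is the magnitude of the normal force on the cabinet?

N ≈ 410 N

Take axes along and perpendicular to the incline. Weight components: W sin 40.5° = 479.9 N down-slope, W cos 40.5° = 561.9 N into the surface.
Along incline: T cos 17.6° = W sin 40.5° → T = 503.5 N.
Perpendicular: N = W cos 40.5° − T sin 17.6° = 409.7 N.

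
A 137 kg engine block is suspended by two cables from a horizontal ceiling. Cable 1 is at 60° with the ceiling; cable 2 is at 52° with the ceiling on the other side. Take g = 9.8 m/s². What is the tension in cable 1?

T_1 ≈ 892 N

Weight W = 137 × 9.8 = 1343 N acts straight down.
Horizontal: T_1 cos 60° = T_2 cos 52°  →  T_2 = 0.8121 T_1.
Vertical: T_1 sin 60° + T_2 sin 52° = 1343.
Substituting the horizontal relation into the vertical equation gives 1.506 T_1 = 1343, so T_1 = 891.5 N.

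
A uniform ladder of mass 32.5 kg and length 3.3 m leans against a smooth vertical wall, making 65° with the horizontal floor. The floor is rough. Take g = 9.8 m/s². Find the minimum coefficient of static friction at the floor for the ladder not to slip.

μ_min ≈ 0.233

ΣF_y = 0: N_floor = 32.5×9.8 = 318.5 N.
Torques about the foot: N_wall · 3.3 sin 65° = 32.5×9.8×1.65 cos 65° → N_wall = 74.259 N.
ΣF_x = 0: f_floor = N_wall = 74.259 N.
μ_min = f_floor / N_floor = 74.259 / 318.5 = 0.2332.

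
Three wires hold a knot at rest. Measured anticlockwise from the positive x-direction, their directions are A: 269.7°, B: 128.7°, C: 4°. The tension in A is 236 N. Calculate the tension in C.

Resolve: ΣF_x = 236 cos 269.7° + T_B cos 128.7° + T_C cos 4° = 0.
        ΣF_y = 236 sin 269.7° + T_B sin 128.7° + T_C sin 4° = 0.
The known terms sum to (-1.236, -236) N, so -0.6252 T_B + 0.9976 T_C = 1.236 and 0.7804 T_B + 0.0698 T_C = 236.
Solving simultaneously: T_B = 286.2 N, T_C = 180.6 N.

T_C ≈ 181 N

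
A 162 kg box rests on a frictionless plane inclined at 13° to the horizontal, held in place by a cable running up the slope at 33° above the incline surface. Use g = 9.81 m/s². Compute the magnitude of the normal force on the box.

N ≈ 1320 N

Take axes along and perpendicular to the incline. Weight components: W sin 13° = 357.5 N down-slope, W cos 13° = 1548 N into the surface.
Along incline: T cos 33° = W sin 13° → T = 426.3 N.
Perpendicular: N = W cos 13° − T sin 33° = 1316 N.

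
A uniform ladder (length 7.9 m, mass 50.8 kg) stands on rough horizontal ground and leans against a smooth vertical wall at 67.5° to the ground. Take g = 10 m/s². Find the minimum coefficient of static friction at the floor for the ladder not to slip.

ΣF_y = 0: N_floor = 50.8×10 = 508 N.
Torques about the foot: N_wall · 7.9 sin 67.5° = 50.8×10×3.95 cos 67.5° → N_wall = 105.21 N.
ΣF_x = 0: f_floor = N_wall = 105.21 N.
μ_min = f_floor / N_floor = 105.21 / 508 = 0.2071.

μ_min ≈ 0.207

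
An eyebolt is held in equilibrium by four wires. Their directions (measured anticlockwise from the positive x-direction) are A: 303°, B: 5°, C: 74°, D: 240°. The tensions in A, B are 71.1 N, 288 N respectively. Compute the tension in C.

Resolve: ΣF_x = 71.1 cos 303° + 288 cos 5° + T_C cos 74° + T_D cos 240° = 0.
        ΣF_y = 71.1 sin 303° + 288 sin 5° + T_C sin 74° + T_D sin 240° = 0.
The known terms sum to (325.6, -34.53) N, so 0.2756 T_C − 0.5000 T_D = -325.6 and 0.9613 T_C − 0.8660 T_D = 34.53.
Solving simultaneously: T_C = 1237 N, T_D = 1333 N.

T_C ≈ 1240 N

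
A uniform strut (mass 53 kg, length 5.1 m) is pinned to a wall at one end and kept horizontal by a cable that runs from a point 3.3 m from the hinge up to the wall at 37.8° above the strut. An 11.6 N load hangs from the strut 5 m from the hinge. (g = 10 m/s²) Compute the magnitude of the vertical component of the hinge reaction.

|H_y| ≈ 114 N

Take torques about the hinge: T sin 37.8° · 3.3 = 53×10×2.55 + 11.6×5 = 1409.5 N·m.
So T = 1409.5 / (0.6129 × 3.3) = 696.88 N.
ΣF_y = 0: H_y = (53×10 + 11.6) − T sin 37.8° = 541.6 − 427.12 = 114.48 N.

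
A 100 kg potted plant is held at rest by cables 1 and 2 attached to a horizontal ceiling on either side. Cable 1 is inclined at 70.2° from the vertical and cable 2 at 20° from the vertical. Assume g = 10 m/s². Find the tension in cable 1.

T_1 ≈ 342 N

Angles from the horizontal: cable 1 is 90° − 70.2° = 19.8°, cable 2 is 90° − 20° = 70°.
Weight W = 100 × 10 = 1000 N acts straight down.
Horizontal: T_1 cos 19.8° = T_2 cos 70°  →  T_2 = 2.751 T_1.
Vertical: T_1 sin 19.8° + T_2 sin 70° = 1000.
Substituting the horizontal relation into the vertical equation gives 2.924 T_1 = 1000, so T_1 = 342 N.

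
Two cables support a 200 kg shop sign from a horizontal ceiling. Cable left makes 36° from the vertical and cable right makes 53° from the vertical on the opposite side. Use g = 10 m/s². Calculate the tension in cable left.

Angles from the horizontal: cable left is 90° − 36° = 54°, cable right is 90° − 53° = 37°.
Weight W = 200 × 10 = 2000 N acts straight down.
Horizontal: T_left cos 54° = T_right cos 37°  →  T_right = 0.736 T_left.
Vertical: T_left sin 54° + T_right sin 37° = 2000.
Substituting the horizontal relation into the vertical equation gives 1.252 T_left = 2000, so T_left = 1598 N.

T_left ≈ 1600 N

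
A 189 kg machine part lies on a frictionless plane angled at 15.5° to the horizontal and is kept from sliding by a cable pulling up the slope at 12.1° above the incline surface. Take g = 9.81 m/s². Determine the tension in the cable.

T ≈ 507 N

Take axes along and perpendicular to the incline. Weight components: W sin 15.5° = 495.5 N down-slope, W cos 15.5° = 1787 N into the surface.
Along incline: T cos 12.1° = W sin 15.5° → T = 506.7 N.
Perpendicular: N = W cos 15.5° − T sin 12.1° = 1680 N.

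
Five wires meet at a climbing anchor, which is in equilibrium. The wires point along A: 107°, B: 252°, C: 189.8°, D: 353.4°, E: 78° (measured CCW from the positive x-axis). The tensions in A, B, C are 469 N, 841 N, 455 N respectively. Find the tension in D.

T_D ≈ 741 N

Resolve: ΣF_x = 469 cos 107° + 841 cos 252° + 455 cos 189.8° + T_D cos 353.4° + T_E cos 78° = 0.
        ΣF_y = 469 sin 107° + 841 sin 252° + 455 sin 189.8° + T_D sin 353.4° + T_E sin 78° = 0.
The known terms sum to (-845.4, -428.8) N, so 0.9934 T_D + 0.2079 T_E = 845.4 and -0.1149 T_D + 0.9781 T_E = 428.8.
Solving simultaneously: T_D = 741 N, T_E = 525.4 N.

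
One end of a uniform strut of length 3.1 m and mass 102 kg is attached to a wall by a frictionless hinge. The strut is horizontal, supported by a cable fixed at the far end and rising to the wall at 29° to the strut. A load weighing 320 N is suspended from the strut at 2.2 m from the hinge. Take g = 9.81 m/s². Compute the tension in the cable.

T ≈ 1500 N

Take torques about the hinge: T sin 29° · 3.1 = 102×9.81×1.55 + 320×2.2 = 2255 N·m.
So T = 2255 / (0.4848 × 3.1) = 1500.4 N.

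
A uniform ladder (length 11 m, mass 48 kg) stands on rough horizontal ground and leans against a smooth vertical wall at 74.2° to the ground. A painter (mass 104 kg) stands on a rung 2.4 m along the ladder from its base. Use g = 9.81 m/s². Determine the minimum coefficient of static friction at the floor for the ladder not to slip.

μ_min ≈ 0.0869

ΣF_y = 0: N_floor = 48×9.81 + 104×9.81 = 1491.1 N.
Torques about the foot: N_wall · 11 sin 74.2° = 48×9.81×5.5 cos 74.2° + 104×9.81×2.4 cos 74.2° → N_wall = 129.61 N.
ΣF_x = 0: f_floor = N_wall = 129.61 N.
μ_min = f_floor / N_floor = 129.61 / 1491.1 = 0.08692.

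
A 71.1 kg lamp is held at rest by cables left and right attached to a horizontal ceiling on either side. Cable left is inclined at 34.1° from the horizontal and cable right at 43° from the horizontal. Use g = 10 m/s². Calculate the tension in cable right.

T_right ≈ 604 N

Weight W = 71.1 × 10 = 711 N acts straight down.
Horizontal: T_left cos 34.1° = T_right cos 43°  →  T_left = 0.8832 T_right.
Vertical: T_left sin 34.1° + T_right sin 43° = 711.
Substituting the horizontal relation into the vertical equation gives 1.177 T_right = 711, so T_right = 604 N.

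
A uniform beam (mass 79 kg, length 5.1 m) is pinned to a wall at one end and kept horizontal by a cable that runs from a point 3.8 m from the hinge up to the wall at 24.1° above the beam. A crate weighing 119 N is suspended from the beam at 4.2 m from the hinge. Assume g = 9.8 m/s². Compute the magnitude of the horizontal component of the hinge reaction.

H_x ≈ 1460 N

Take torques about the hinge: T sin 24.1° · 3.8 = 79×9.8×2.55 + 119×4.2 = 2474 N·m.
So T = 2474 / (0.4083 × 3.8) = 1594.4 N.
ΣF_x = 0: H_x = T cos 24.1° = 1455.5 N.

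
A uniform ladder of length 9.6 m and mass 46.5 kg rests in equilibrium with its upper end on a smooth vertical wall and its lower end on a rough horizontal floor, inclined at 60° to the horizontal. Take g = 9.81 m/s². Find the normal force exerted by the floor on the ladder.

N_floor ≈ 456 N

ΣF_y = 0: N_floor = 46.5×9.81 = 456.17 N.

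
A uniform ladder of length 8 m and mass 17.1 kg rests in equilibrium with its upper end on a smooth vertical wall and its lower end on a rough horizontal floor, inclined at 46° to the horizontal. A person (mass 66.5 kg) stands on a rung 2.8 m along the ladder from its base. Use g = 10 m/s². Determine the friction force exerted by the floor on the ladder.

Torques about the foot: N_wall · 8 sin 46° = 17.1×10×4 cos 46° + 66.5×10×2.8 cos 46° → N_wall = 307.33 N.
ΣF_x = 0: f_floor = N_wall = 307.33 N.

f ≈ 307 N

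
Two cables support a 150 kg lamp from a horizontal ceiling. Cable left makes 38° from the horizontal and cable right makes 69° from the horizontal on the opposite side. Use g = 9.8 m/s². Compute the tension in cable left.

Weight W = 150 × 9.8 = 1470 N acts straight down.
Horizontal: T_left cos 38° = T_right cos 69°  →  T_right = 2.199 T_left.
Vertical: T_left sin 38° + T_right sin 69° = 1470.
Substituting the horizontal relation into the vertical equation gives 2.668 T_left = 1470, so T_left = 550.9 N.

T_left ≈ 551 N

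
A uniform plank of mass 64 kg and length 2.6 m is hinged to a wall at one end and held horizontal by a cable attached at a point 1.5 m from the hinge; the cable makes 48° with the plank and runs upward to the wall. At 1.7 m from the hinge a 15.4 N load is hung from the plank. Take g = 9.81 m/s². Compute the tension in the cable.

Take torques about the hinge: T sin 48° · 1.5 = 64×9.81×1.3 + 15.4×1.7 = 842.37 N·m.
So T = 842.37 / (0.7431 × 1.5) = 755.68 N.

T ≈ 756 N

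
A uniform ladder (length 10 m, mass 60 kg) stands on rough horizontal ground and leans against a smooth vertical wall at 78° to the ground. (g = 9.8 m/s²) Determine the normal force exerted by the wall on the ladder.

N_wall ≈ 62.5 N

Torques about the foot: N_wall · 10 sin 78° = 60×9.8×5 cos 78° → N_wall = 62.492 N.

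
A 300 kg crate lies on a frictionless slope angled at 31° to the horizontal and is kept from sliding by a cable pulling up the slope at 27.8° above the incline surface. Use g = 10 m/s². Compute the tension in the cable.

T ≈ 1750 N

Take axes along and perpendicular to the incline. Weight components: W sin 31° = 1545 N down-slope, W cos 31° = 2572 N into the surface.
Along incline: T cos 27.8° = W sin 31° → T = 1747 N.
Perpendicular: N = W cos 31° − T sin 27.8° = 1757 N.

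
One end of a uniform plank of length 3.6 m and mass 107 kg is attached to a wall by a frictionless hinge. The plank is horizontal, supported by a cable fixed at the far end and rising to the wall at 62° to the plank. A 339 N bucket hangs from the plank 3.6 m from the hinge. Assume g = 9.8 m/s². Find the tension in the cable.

Take torques about the hinge: T sin 62° · 3.6 = 107×9.8×1.8 + 339×3.6 = 3107.9 N·m.
So T = 3107.9 / (0.8829 × 3.6) = 977.75 N.

T ≈ 978 N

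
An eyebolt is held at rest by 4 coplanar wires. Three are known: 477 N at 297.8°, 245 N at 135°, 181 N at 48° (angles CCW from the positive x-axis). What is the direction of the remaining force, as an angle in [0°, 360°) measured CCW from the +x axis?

θ ≈ 146°

Sum the known components: ΣF_x = 170.3 N, ΣF_y = -114.2 N.
For equilibrium the remaining force must supply (−ΣF_x, −ΣF_y) = (-170.3, 114.2) N.
Magnitude = √((-170.3)² + (114.2)²) = 205.1 N; direction = atan2(114.2, -170.3) = 146.2°.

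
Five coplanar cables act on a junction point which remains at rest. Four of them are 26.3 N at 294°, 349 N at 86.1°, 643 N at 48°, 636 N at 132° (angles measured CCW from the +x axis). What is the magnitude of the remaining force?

F ≈ 1280 N

Sum the known components: ΣF_x = 39.12 N, ΣF_y = 1275 N.
For equilibrium the remaining force must supply (−ΣF_x, −ΣF_y) = (-39.12, -1275) N.
Magnitude = √((-39.12)² + (-1275)²) = 1275 N; direction = atan2(-1275, -39.12) = 268.2°.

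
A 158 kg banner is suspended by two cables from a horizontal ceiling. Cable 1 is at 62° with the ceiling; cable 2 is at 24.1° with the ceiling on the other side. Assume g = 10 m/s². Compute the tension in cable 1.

T_1 ≈ 1450 N

Weight W = 158 × 10 = 1580 N acts straight down.
Horizontal: T_1 cos 62° = T_2 cos 24.1°  →  T_2 = 0.5143 T_1.
Vertical: T_1 sin 62° + T_2 sin 24.1° = 1580.
Substituting the horizontal relation into the vertical equation gives 1.093 T_1 = 1580, so T_1 = 1446 N.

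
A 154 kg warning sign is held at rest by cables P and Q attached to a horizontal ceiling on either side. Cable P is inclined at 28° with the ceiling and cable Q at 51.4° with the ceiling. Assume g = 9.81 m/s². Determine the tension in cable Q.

Weight W = 154 × 9.81 = 1511 N acts straight down.
Horizontal: T_P cos 28° = T_Q cos 51.4°  →  T_P = 0.7066 T_Q.
Vertical: T_P sin 28° + T_Q sin 51.4° = 1511.
Substituting the horizontal relation into the vertical equation gives 1.113 T_Q = 1511, so T_Q = 1357 N.

T_Q ≈ 1360 N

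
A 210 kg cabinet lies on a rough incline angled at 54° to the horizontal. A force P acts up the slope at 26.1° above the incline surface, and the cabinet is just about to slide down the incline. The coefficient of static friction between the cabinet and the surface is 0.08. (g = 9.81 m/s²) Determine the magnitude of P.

P ≈ 1820 N

On the verge of sliding down the incline, friction equals μN and acts up the slope.
Perpendicular: N + P sin 26.1° = W cos 54° = 1211 N.
Along incline: P cos 26.1° + μN = W sin 54° with W sin 54° = 1667 N.
Solving the pair for P and N: P = 1819 N, N = 410.5 N (and f = μN = 32.84 N).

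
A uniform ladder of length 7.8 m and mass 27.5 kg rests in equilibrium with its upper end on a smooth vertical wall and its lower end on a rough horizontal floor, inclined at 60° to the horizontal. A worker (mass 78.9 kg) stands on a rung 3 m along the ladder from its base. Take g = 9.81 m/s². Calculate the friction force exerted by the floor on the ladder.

f ≈ 250 N

Torques about the foot: N_wall · 7.8 sin 60° = 27.5×9.81×3.9 cos 60° + 78.9×9.81×3 cos 60° → N_wall = 249.75 N.
ΣF_x = 0: f_floor = N_wall = 249.75 N.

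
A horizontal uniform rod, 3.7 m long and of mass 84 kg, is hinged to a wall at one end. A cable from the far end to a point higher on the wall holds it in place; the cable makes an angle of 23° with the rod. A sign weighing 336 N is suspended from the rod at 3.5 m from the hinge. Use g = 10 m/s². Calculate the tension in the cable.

T ≈ 1890 N

Take torques about the hinge: T sin 23° · 3.7 = 84×10×1.85 + 336×3.5 = 2730 N·m.
So T = 2730 / (0.3907 × 3.7) = 1888.4 N.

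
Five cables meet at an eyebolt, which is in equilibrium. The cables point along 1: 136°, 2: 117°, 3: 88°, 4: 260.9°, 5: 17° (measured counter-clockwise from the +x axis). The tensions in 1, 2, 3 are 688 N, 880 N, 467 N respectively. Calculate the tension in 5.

Resolve: ΣF_x = 688 cos 136° + 880 cos 117° + 467 cos 88° + T_4 cos 260.9° + T_5 cos 17° = 0.
        ΣF_y = 688 sin 136° + 880 sin 117° + 467 sin 88° + T_4 sin 260.9° + T_5 sin 17° = 0.
The known terms sum to (-878.1, 1729) N, so -0.1582 T_4 + 0.9563 T_5 = 878.1 and -0.9874 T_4 + 0.2924 T_5 = -1729.
Solving simultaneously: T_4 = 2127 N, T_5 = 1270 N.

T_5 ≈ 1270 N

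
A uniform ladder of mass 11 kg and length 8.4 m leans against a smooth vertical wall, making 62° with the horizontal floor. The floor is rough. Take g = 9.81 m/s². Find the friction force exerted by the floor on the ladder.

f ≈ 28.7 N

Torques about the foot: N_wall · 8.4 sin 62° = 11×9.81×4.2 cos 62° → N_wall = 28.688 N.
ΣF_x = 0: f_floor = N_wall = 28.688 N.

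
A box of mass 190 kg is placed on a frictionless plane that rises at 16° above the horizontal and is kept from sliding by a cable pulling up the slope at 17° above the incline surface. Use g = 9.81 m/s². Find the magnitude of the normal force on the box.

N ≈ 1630 N

Take axes along and perpendicular to the incline. Weight components: W sin 16° = 513.8 N down-slope, W cos 16° = 1792 N into the surface.
Along incline: T cos 17° = W sin 16° → T = 537.2 N.
Perpendicular: N = W cos 16° − T sin 17° = 1635 N.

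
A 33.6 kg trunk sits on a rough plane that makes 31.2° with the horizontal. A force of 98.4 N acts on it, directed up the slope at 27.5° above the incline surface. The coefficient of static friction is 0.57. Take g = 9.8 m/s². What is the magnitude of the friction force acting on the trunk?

f ≈ 83.3 N

Axes along / perpendicular to the incline. W sin 31.2° = 170.6 N down-slope; W cos 31.2° = 281.7 N into the surface.
Perpendicular: N = W cos 31.2° − P sin 27.5° = 281.7 − 45.44 = 236.2 N.
Along incline: P cos 27.5° + f = W sin 31.2° (friction acts up-slope) → f = 170.6 − 87.28 = 83.29 N.
|f| = 83.29 N ≤ μN = 134.6 N, so the trunk is indeed static.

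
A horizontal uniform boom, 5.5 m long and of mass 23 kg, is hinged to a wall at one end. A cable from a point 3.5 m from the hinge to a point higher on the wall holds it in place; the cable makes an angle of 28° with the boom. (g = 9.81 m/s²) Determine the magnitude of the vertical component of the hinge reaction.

Take torques about the hinge: T sin 28° · 3.5 = 23×9.81×2.75 = 620.48 N·m.
So T = 620.48 / (0.4695 × 3.5) = 377.62 N.
ΣF_y = 0: H_y = (23×9.81) − T sin 28° = 225.63 − 177.28 = 48.349 N.

|H_y| ≈ 48.3 N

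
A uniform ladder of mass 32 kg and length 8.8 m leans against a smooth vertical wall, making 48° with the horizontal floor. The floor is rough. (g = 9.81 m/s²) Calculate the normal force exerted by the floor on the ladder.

N_floor ≈ 314 N

ΣF_y = 0: N_floor = 32×9.81 = 313.92 N.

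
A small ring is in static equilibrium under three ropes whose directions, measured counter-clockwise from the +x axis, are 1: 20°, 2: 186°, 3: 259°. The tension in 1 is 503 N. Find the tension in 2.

Resolve: ΣF_x = 503 cos 20° + T_2 cos 186° + T_3 cos 259° = 0.
        ΣF_y = 503 sin 20° + T_2 sin 186° + T_3 sin 259° = 0.
The known terms sum to (472.7, 172) N, so -0.9945 T_2 − 0.1908 T_3 = -472.7 and -0.1045 T_2 − 0.9816 T_3 = -172.
Solving simultaneously: T_2 = 450.9 N, T_3 = 127.2 N.

T_2 ≈ 451 N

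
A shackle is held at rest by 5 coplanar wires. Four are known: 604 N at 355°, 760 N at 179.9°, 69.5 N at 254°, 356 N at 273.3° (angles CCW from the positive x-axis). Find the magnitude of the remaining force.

F ≈ 499 N

Sum the known components: ΣF_x = -157 N, ΣF_y = -473.5 N.
For equilibrium the remaining force must supply (−ΣF_x, −ΣF_y) = (157, 473.5) N.
Magnitude = √((157)² + (473.5)²) = 498.9 N; direction = atan2(473.5, 157) = 71.7°.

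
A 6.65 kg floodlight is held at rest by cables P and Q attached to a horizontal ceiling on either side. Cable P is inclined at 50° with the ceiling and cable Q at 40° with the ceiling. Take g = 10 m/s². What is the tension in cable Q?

Weight W = 6.65 × 10 = 66.5 N acts straight down.
Horizontal: T_P cos 50° = T_Q cos 40°  →  T_P = 1.192 T_Q.
Vertical: T_P sin 50° + T_Q sin 40° = 66.5.
Substituting the horizontal relation into the vertical equation gives 1.556 T_Q = 66.5, so T_Q = 42.75 N.

T_Q ≈ 42.7 N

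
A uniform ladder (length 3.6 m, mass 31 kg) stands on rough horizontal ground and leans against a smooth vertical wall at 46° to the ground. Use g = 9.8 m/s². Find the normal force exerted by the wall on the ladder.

N_wall ≈ 147 N

Torques about the foot: N_wall · 3.6 sin 46° = 31×9.8×1.8 cos 46° → N_wall = 146.69 N.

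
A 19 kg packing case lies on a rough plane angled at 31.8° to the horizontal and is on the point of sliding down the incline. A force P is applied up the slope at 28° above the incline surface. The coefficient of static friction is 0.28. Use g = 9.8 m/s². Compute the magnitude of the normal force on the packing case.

N ≈ 125 N

On the verge of sliding down the incline, friction equals μN and acts up the slope.
Perpendicular: N + P sin 28° = W cos 31.8° = 158.3 N.
Along incline: P cos 28° + μN = W sin 31.8° with W sin 31.8° = 98.12 N.
Solving the pair for P and N: P = 71.6 N, N = 124.6 N (and f = μN = 34.9 N).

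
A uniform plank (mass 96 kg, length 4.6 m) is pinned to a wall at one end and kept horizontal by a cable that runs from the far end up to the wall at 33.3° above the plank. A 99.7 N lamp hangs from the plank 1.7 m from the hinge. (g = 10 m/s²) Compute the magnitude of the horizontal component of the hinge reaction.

H_x ≈ 787 N

Take torques about the hinge: T sin 33.3° · 4.6 = 96×10×2.3 + 99.7×1.7 = 2377.5 N·m.
So T = 2377.5 / (0.5490 × 4.6) = 941.39 N.
ΣF_x = 0: H_x = T cos 33.3° = 786.82 N.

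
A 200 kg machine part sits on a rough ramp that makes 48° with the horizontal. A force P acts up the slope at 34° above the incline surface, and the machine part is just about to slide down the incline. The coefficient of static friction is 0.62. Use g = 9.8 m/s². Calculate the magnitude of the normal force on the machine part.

On the verge of sliding down the incline, friction equals μN and acts up the slope.
Perpendicular: N + P sin 34° = W cos 48° = 1311 N.
Along incline: P cos 34° + μN = W sin 48° with W sin 48° = 1457 N.
Solving the pair for P and N: P = 1334 N, N = 565.5 N (and f = μN = 350.6 N).

N ≈ 566 N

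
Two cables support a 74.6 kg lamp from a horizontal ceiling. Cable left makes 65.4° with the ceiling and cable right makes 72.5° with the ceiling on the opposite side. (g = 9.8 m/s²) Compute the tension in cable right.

T_right ≈ 454 N

Weight W = 74.6 × 9.8 = 731.1 N acts straight down.
Horizontal: T_left cos 65.4° = T_right cos 72.5°  →  T_left = 0.7224 T_right.
Vertical: T_left sin 65.4° + T_right sin 72.5° = 731.1.
Substituting the horizontal relation into the vertical equation gives 1.611 T_right = 731.1, so T_right = 453.9 N.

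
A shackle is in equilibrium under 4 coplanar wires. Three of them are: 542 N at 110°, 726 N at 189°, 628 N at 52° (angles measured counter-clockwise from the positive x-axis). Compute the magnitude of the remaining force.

Sum the known components: ΣF_x = -515.8 N, ΣF_y = 890.6 N.
For equilibrium the remaining force must supply (−ΣF_x, −ΣF_y) = (515.8, -890.6) N.
Magnitude = √((515.8)² + (-890.6)²) = 1029 N; direction = atan2(-890.6, 515.8) = 300.1°.

F ≈ 1030 N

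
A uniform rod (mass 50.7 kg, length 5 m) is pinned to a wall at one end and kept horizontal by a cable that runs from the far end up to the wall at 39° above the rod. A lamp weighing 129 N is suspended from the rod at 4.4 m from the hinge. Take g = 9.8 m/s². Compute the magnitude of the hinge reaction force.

Take torques about the hinge: T sin 39° · 5 = 50.7×9.8×2.5 + 129×4.4 = 1809.8 N·m.
So T = 1809.8 / (0.6293 × 5) = 575.14 N.
ΣF_x = 0: H_x = T cos 39° = 446.97 N.
ΣF_y = 0: H_y = (50.7×9.8 + 129) − T sin 39° = 625.86 − 361.95 = 263.91 N.
|H| = √(H_x² + H_y²) = √((446.97)² + (263.91)²) = 519.07 N.

|H| ≈ 519 N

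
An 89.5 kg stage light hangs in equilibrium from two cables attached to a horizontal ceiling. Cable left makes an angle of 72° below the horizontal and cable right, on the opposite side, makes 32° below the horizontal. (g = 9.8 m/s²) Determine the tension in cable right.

T_right ≈ 279 N

Weight W = 89.5 × 9.8 = 877.1 N acts straight down.
Horizontal: T_left cos 72° = T_right cos 32°  →  T_left = 2.744 T_right.
Vertical: T_left sin 72° + T_right sin 32° = 877.1.
Substituting the horizontal relation into the vertical equation gives 3.14 T_right = 877.1, so T_right = 279.3 N.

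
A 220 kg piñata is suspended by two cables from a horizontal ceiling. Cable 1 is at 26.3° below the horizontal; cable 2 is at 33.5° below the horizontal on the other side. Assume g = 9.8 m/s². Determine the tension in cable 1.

Weight W = 220 × 9.8 = 2156 N acts straight down.
Horizontal: T_1 cos 26.3° = T_2 cos 33.5°  →  T_2 = 1.075 T_1.
Vertical: T_1 sin 26.3° + T_2 sin 33.5° = 2156.
Substituting the horizontal relation into the vertical equation gives 1.036 T_1 = 2156, so T_1 = 2080 N.

T_1 ≈ 2080 N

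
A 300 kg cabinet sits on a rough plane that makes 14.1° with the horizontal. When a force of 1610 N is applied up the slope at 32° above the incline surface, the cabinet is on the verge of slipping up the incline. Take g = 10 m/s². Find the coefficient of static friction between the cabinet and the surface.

On the verge of sliding up the incline, friction is at its maximum μN and acts down the slope.
Perpendicular to incline: N = W cos 14.1° − P sin 32° = 2910 − 853.2 = 2056 N.
Along incline: P cos 32° − μN = W sin 14.1° → μ = −(W sin 14.1° − P cos 32°) / N = 0.3085.

μ ≈ 0.309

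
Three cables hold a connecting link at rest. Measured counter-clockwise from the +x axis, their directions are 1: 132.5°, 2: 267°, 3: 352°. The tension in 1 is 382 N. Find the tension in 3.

Resolve: ΣF_x = 382 cos 132.5° + T_2 cos 267° + T_3 cos 352° = 0.
        ΣF_y = 382 sin 132.5° + T_2 sin 267° + T_3 sin 352° = 0.
The known terms sum to (-258.1, 281.6) N, so -0.0523 T_2 + 0.9903 T_3 = 258.1 and -0.9986 T_2 − 0.1392 T_3 = -281.6.
Solving simultaneously: T_2 = 243.9 N, T_3 = 273.5 N.

T_3 ≈ 274 N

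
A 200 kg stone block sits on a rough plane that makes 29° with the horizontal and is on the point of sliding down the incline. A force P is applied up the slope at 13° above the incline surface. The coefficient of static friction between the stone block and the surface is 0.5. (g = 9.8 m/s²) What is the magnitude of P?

P ≈ 108 N

On the verge of sliding down the incline, friction equals μN and acts up the slope.
Perpendicular: N + P sin 13° = W cos 29° = 1714 N.
Along incline: P cos 13° + μN = W sin 29° with W sin 29° = 950.2 N.
Solving the pair for P and N: P = 108 N, N = 1690 N (and f = μN = 845 N).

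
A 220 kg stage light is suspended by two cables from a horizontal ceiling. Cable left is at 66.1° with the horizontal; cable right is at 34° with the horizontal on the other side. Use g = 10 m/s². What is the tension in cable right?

Weight W = 220 × 10 = 2200 N acts straight down.
Horizontal: T_left cos 66.1° = T_right cos 34°  →  T_left = 2.046 T_right.
Vertical: T_left sin 66.1° + T_right sin 34° = 2200.
Substituting the horizontal relation into the vertical equation gives 2.43 T_right = 2200, so T_right = 905.3 N.

T_right ≈ 905 N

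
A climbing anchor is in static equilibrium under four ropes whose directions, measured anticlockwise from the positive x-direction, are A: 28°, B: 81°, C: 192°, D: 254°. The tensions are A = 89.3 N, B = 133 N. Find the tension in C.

Resolve: ΣF_x = 89.3 cos 28° + 133 cos 81° + T_C cos 192° + T_D cos 254° = 0.
        ΣF_y = 89.3 sin 28° + 133 sin 81° + T_C sin 192° + T_D sin 254° = 0.
The known terms sum to (99.65, 173.3) N, so -0.9781 T_C − 0.2756 T_D = -99.65 and -0.2079 T_C − 0.9613 T_D = -173.3.
Solving simultaneously: T_C = 54.40 N, T_D = 168.5 N.

T_C ≈ 54.4 N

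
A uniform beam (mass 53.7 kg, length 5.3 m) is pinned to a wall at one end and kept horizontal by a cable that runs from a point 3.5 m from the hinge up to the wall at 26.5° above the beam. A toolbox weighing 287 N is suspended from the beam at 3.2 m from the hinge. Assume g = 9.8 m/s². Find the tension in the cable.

T ≈ 1480 N

Take torques about the hinge: T sin 26.5° · 3.5 = 53.7×9.8×2.65 + 287×3.2 = 2313 N·m.
So T = 2313 / (0.4462 × 3.5) = 1481.1 N.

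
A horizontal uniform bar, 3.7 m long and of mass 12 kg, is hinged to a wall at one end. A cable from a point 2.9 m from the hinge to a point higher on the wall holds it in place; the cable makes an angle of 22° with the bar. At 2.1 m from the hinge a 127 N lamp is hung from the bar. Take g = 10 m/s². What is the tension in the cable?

Take torques about the hinge: T sin 22° · 2.9 = 12×10×1.85 + 127×2.1 = 488.7 N·m.
So T = 488.7 / (0.3746 × 2.9) = 449.85 N.

T ≈ 450 N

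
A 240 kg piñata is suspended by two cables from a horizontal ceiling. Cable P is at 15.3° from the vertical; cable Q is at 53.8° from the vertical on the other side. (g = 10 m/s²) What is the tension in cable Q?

Angles from the horizontal: cable P is 90° − 15.3° = 74.7°, cable Q is 90° − 53.8° = 36.2°.
Weight W = 240 × 10 = 2400 N acts straight down.
Horizontal: T_P cos 74.7° = T_Q cos 36.2°  →  T_P = 3.058 T_Q.
Vertical: T_P sin 74.7° + T_Q sin 36.2° = 2400.
Substituting the horizontal relation into the vertical equation gives 3.54 T_Q = 2400, so T_Q = 677.9 N.

T_Q ≈ 678 N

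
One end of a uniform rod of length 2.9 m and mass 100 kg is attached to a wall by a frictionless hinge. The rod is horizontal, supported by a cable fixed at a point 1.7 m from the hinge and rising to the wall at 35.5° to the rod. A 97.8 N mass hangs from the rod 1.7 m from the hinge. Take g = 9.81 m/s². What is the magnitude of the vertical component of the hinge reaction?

|H_y| ≈ 144 N

Take torques about the hinge: T sin 35.5° · 1.7 = 100×9.81×1.45 + 97.8×1.7 = 1588.7 N·m.
So T = 1588.7 / (0.5807 × 1.7) = 1609.3 N.
ΣF_y = 0: H_y = (100×9.81 + 97.8) − T sin 35.5° = 1078.8 − 934.54 = 144.26 N.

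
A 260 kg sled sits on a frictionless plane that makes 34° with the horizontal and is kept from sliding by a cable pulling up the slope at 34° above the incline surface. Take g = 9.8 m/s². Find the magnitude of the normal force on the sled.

N ≈ 1150 N

Take axes along and perpendicular to the incline. Weight components: W sin 34° = 1425 N down-slope, W cos 34° = 2112 N into the surface.
Along incline: T cos 34° = W sin 34° → T = 1719 N.
Perpendicular: N = W cos 34° − T sin 34° = 1151 N.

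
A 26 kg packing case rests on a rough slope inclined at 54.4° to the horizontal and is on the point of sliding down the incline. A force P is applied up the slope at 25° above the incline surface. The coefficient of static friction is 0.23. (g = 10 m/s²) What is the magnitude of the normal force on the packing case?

N ≈ 59.1 N

On the verge of sliding down the incline, friction equals μN and acts up the slope.
Perpendicular: N + P sin 25° = W cos 54.4° = 151.4 N.
Along incline: P cos 25° + μN = W sin 54.4° with W sin 54.4° = 211.4 N.
Solving the pair for P and N: P = 218.3 N, N = 59.11 N (and f = μN = 13.6 N).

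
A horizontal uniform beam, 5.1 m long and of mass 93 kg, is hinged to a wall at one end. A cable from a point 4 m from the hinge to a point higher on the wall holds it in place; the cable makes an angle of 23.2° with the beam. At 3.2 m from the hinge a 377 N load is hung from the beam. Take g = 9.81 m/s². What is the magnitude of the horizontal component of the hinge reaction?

H_x ≈ 2060 N

Take torques about the hinge: T sin 23.2° · 4 = 93×9.81×2.55 + 377×3.2 = 3532.8 N·m.
So T = 3532.8 / (0.3939 × 4) = 2242 N.
ΣF_x = 0: H_x = T cos 23.2° = 2060.7 N.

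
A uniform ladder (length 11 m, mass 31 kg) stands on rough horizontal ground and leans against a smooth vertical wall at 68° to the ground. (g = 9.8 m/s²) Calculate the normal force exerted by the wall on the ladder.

N_wall ≈ 61.4 N

Torques about the foot: N_wall · 11 sin 68° = 31×9.8×5.5 cos 68° → N_wall = 61.372 N.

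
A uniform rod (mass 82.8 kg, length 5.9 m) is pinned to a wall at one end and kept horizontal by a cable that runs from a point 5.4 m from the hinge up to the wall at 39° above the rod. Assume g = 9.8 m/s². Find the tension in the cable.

Take torques about the hinge: T sin 39° · 5.4 = 82.8×9.8×2.95 = 2393.7 N·m.
So T = 2393.7 / (0.6293 × 5.4) = 704.39 N.

T ≈ 704 N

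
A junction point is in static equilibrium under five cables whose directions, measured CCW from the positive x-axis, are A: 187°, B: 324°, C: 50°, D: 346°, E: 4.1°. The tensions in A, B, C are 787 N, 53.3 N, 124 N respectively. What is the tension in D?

Resolve: ΣF_x = 787 cos 187° + 53.3 cos 324° + 124 cos 50° + T_D cos 346° + T_E cos 4.1° = 0.
        ΣF_y = 787 sin 187° + 53.3 sin 324° + 124 sin 50° + T_D sin 346° + T_E sin 4.1° = 0.
The known terms sum to (-658.3, -32.25) N, so 0.9703 T_D + 0.9974 T_E = 658.3 and -0.2419 T_D + 0.0715 T_E = 32.25.
Solving simultaneously: T_D = 47.96 N, T_E = 613.3 N.

T_D ≈ 48 N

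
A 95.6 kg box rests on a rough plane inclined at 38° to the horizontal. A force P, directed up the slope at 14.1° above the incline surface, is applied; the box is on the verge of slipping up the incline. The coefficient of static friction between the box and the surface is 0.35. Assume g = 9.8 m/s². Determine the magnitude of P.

On the verge of sliding up the incline, friction equals μN and acts down the slope.
Perpendicular: N + P sin 14.1° = W cos 38° = 738.3 N.
Along incline: P cos 14.1° = W sin 38° + μN  with W sin 38° = 576.8 N.
Solving the pair for P and N: P = 791.6 N, N = 545.4 N (and f = μN = 190.9 N).

P ≈ 792 N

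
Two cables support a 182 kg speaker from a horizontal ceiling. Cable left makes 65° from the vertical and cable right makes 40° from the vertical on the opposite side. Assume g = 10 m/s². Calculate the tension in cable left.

T_left ≈ 1210 N

Angles from the horizontal: cable left is 90° − 65° = 25°, cable right is 90° − 40° = 50°.
Weight W = 182 × 10 = 1820 N acts straight down.
Horizontal: T_left cos 25° = T_right cos 50°  →  T_right = 1.41 T_left.
Vertical: T_left sin 25° + T_right sin 50° = 1820.
Substituting the horizontal relation into the vertical equation gives 1.503 T_left = 1820, so T_left = 1211 N.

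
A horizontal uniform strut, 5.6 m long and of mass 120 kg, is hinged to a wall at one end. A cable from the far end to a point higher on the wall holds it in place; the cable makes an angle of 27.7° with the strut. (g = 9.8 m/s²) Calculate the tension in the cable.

T ≈ 1260 N

Take torques about the hinge: T sin 27.7° · 5.6 = 120×9.8×2.8 = 3292.8 N·m.
So T = 3292.8 / (0.4648 × 5.6) = 1264.9 N.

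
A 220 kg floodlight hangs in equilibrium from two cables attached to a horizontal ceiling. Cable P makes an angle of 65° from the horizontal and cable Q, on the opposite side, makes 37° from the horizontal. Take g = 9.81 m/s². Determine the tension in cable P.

T_P ≈ 1760 N

Weight W = 220 × 9.81 = 2158 N acts straight down.
Horizontal: T_P cos 65° = T_Q cos 37°  →  T_Q = 0.5292 T_P.
Vertical: T_P sin 65° + T_Q sin 37° = 2158.
Substituting the horizontal relation into the vertical equation gives 1.225 T_P = 2158, so T_P = 1762 N.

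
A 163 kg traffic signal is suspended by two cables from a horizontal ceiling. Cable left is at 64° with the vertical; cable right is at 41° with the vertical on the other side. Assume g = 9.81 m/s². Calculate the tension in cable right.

T_right ≈ 1490 N

Angles from the horizontal: cable left is 90° − 64° = 26°, cable right is 90° − 41° = 49°.
Weight W = 163 × 9.81 = 1599 N acts straight down.
Horizontal: T_left cos 26° = T_right cos 49°  →  T_left = 0.7299 T_right.
Vertical: T_left sin 26° + T_right sin 49° = 1599.
Substituting the horizontal relation into the vertical equation gives 1.075 T_right = 1599, so T_right = 1488 N.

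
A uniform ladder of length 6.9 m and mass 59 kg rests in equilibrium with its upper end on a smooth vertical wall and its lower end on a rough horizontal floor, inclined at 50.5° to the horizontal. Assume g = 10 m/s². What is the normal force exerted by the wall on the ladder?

Torques about the foot: N_wall · 6.9 sin 50.5° = 59×10×3.45 cos 50.5° → N_wall = 243.18 N.

N_wall ≈ 243 N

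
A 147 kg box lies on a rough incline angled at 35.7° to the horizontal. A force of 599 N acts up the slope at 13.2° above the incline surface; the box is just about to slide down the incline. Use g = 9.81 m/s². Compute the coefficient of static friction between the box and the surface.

On the verge of sliding down the incline, friction is at its maximum μN and acts up the slope.
Perpendicular to incline: N = W cos 35.7° − P sin 13.2° = 1171 − 136.8 = 1034 N.
Along incline: P cos 13.2° + μN = W sin 35.7° → μ = (W sin 35.7° − P cos 13.2°) / N = 0.2498.

μ ≈ 0.250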